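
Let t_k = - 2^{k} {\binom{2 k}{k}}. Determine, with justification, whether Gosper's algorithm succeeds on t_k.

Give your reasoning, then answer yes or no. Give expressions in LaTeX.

Ratio r(k) = 4*(2*k + 1)/(k + 1).
Gosper form: A/B · C(k+1)/C(k) with A=8*k + 4, B=k + 1, C=1.
Key eq: (8*k + 4)·f(k+1) = (k)·f(k) + (1).
Degrees (1,1,0) ⇒ d ≤ -1.
deg f ≤ -1 is impossible — no certificate.

No — key equation has no polynomial f.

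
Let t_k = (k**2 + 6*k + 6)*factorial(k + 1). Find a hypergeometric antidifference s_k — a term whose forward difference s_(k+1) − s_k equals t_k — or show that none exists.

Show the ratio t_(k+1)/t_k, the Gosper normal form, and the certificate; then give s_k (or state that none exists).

s_k = (k + 4)*factorial(k + 1)

The ratio is (k + 2)*(6*k + (k + 1)**2 + 12)/(k**2 + 6*k + 6).
Take A(k)=k + 2, B(k)=1, C(k)=k**2 + 6*k + 6.
Solve (k + 2)·f(k+1) − (1)·f(k) = k**2 + 6*k + 6.
Bound: deg f ≤ 1.
Solve for f: f(k) = k + 4 (degree 1 ≤ 1).
Then R = B(k−1)f/C = (k + 4)/(k**2 + 6*k + 6), so s_k = R(k)·t_k = (k + 4)*factorial(k + 1).
Verify: (k**2 + 6*k + 6)*factorial(k + 1) matches t_k.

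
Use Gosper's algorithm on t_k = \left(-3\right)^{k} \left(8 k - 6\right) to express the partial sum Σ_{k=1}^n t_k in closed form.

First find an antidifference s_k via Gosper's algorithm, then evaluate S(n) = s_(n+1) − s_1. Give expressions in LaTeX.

The ratio is 3*(-4*k - 1)/(4*k - 3).
So A=-3 and B=1, with C=k - 3/4.
Solve (-3)·f(k+1) − (1)·f(k) = k - 3/4.
deg f ≤ 1 (via 0,0,1).
A polynomial solution: f(k) = -(2*k - 3)/8.
Then R = B(k−1)f/C = -(2*k - 3)/(2*(4*k - 3)), so s_k = R(k)·t_k = (-3)**k*(3 - 2*k).
s_(k+1) − s_k = (-3)**k*(8*k - 6) = t_k.
s_(n+1) = (-3)**(n + 1)*(1 - 2*n) and s_(1) = -3, so S(n) = 6*(-3)**n*n - 3*(-3)**n + 3.

S(n) = 6 \left(-3\right)^{n} n - 3 \left(-3\right)^{n} + 3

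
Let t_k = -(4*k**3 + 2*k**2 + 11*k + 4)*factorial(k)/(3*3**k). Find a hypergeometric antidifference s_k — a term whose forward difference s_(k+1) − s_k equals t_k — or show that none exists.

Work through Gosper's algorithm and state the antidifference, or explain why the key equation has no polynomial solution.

r(k) = (4*k**4 + 18*k**3 + 41*k**2 + 48*k + 21)/(3*(4*k**3 + 2*k**2 + 11*k + 4)) after simplifying.
Factor: A=k/3 + 1/3; B=1; C=k**3 + k**2/2 + 11*k/4 + 1.
Set up (k/3 + 1/3)·f(k+1) − (1)·f(k) − (k**3 + k**2/2 + 11*k/4 + 1) = 0.
From deg A=1, deg B=0, deg C=3: d=2.
A polynomial solution: f(k) = 3*(4*k**2 + 2*k + 1)/4.
So s_k = (B(k−1)f/C)·t_k = (3*(4*k**2 + 2*k + 1)/(4*k**3 + 2*k**2 + 11*k + 4))·t_k = -(4*k**2 + 2*k + 1)*factorial(k)/3**k.
Check: Δs_k = -(4*k**3 + 2*k**2 + 11*k + 4)*factorial(k)/(3*3**k). ✓

s_k = -(4*k**2 + 2*k + 1)*factorial(k)/3**k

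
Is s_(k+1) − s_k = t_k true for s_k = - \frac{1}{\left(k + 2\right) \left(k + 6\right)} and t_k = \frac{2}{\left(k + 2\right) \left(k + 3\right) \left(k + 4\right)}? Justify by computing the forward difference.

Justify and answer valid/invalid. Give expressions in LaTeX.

Invalid: residual \frac{3 \left(- 3 k - 16\right)}{k^{5} + 22 k^{4} + 185 k^{3} + 740 k^{2} + 1404 k + 1008} ≠ 0.

s_(k+1) = -1/((k + 3)*(k + 7))
s_(k+1) − s_k = (2*k + 9)/(k**4 + 18*k**3 + 113*k**2 + 288*k + 252)
(s_(k+1) − s_k) − t_k = 3*(-3*k - 16)/(k**5 + 22*k**4 + 185*k**3 + 740*k**2 + 1404*k + 1008)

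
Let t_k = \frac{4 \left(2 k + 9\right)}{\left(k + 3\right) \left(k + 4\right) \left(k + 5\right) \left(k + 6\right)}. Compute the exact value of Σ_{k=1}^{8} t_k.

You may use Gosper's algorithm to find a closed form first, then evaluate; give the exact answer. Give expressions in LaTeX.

t_(k+1)/t_k = (k + 3)*(2*k + 11)/((k + 7)*(2*k + 9)).
Take A(k)=k + 3, B(k)=k + 7, C(k)=k + 9/2.
Set up (k + 3)·f(k+1) − (k + 6)·f(k) − (k + 9/2) = 0.
Bound: deg f ≤ 3.
Match coefficients ⇒ f(k) = k*(k + 4)*(k + 8)/30.
Certificate R = B(k−1)f/C = k*(k + 4)*(k + 6)*(k + 8)/(15*(2*k + 9)) gives s_k = 4*k*(k + 8)/(15*(k**2 + 8*k + 15)).
Verify: 4*(2*k + 9)/(k**4 + 18*k**3 + 119*k**2 + 342*k + 360) matches t_k.
Σ_(k=1)^(8) t_k = s_(9) − s_(1) = 17/70 − (1/10) = 1/7.

Σ = 1/7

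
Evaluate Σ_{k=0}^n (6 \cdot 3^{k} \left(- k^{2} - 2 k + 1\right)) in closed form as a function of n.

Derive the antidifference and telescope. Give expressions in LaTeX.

S(n) = - 9 \cdot 3^{n} n^{2} - 9 \cdot 3^{n} n + 9 \cdot 3^{n} - 3

r(k) = 3*(k**2 + 4*k + 2)/(k**2 + 2*k - 1) after simplifying.
A = 3, B = 1, C = k**2 + 2*k - 1.
f must satisfy (3)·f(k+1) − (1)·f(k) = k**2 + 2*k - 1.
Bound: deg f ≤ 2.
A polynomial solution: f(k) = (k**2 - k - 1)/2.
Certificate R = B(k−1)f/C = (k**2 - k - 1)/(2*(k**2 + 2*k - 1)) gives s_k = 3**(k + 1)*(-k**2 + k + 1).
s_(k+1) − s_k = 6*3**k*(-k**2 - 2*k + 1) = t_k.
Telescope: S(n) = s_(n+1) − s_(0) = 3**(n + 2)*(-n**2 - n + 1) − (3) = -9*3**n*n**2 - 9*3**n*n + 9*3**n - 3.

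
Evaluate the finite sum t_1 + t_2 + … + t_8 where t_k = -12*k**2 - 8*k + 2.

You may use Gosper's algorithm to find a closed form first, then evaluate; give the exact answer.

Σ = -2720

Ratio r(k) = (6*k**2 + 16*k + 9)/(6*k**2 + 4*k - 1).
So A=1 and B=1, with C=k**2 + 2*k/3 - 1/6.
Set up (1)·f(k+1) − (1)·f(k) − (k**2 + 2*k/3 - 1/6) = 0.
From deg A=0, deg B=0, deg C=2: d=3.
Solve for f: f(k) = k*(2*k**2 - k - 2)/6 (degree 3 ≤ 3).
So s_k = (B(k−1)f/C)·t_k = (k*(2*k**2 - k - 2)/(6*k**2 + 4*k - 1))·t_k = 2*k*(-2*k**2 + k + 2).
Verify: -12*k**2 - 8*k + 2 matches t_k.
Telescoping: Σ = s_(9) − s_(1) = -2718 − (2) = -2720.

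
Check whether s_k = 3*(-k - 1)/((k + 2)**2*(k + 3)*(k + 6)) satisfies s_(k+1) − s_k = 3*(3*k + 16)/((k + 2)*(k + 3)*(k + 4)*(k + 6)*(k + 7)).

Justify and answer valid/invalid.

Invalid: residual 3*(-4*k**2 - 33*k - 60)/(k**7 + 27*k**6 + 301*k**5 + 1797*k**4 + 6214*k**3 + 12468*k**2 + 13464*k + 6048) ≠ 0.

s_(k+1) = 3*(-k - 2)/((k + 3)**2*(k + 4)*(k + 7))
s_(k+1) − s_k = 3*(3*k**3 + 27*k**2 + 65*k + 36)/(k**7 + 27*k**6 + 301*k**5 + 1797*k**4 + 6214*k**3 + 12468*k**2 + 13464*k + 6048)
(s_(k+1) − s_k) − t_k = 3*(-4*k**2 - 33*k - 60)/(k**7 + 27*k**6 + 301*k**5 + 1797*k**4 + 6214*k**3 + 12468*k**2 + 13464*k + 6048)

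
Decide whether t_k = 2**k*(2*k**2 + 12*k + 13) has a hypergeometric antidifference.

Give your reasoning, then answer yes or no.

Yes. s_k = 2**k*(2*k**2 + 4*k + 1).

The ratio is 2*(2*k**2 + 16*k + 27)/(2*k**2 + 12*k + 13).
Gosper form: A/B · C(k+1)/C(k) with A=2, B=1, C=k**2 + 6*k + 13/2.
Need (2)·f(k+1) − (1)·f(k) = k**2 + 6*k + 13/2.
deg f ≤ 2 (via 0,0,2).
Coefficient equations give f(k) = (2*k**2 + 4*k + 1)/2.
R(k) = B(k−1)·f(k)/C(k) = (2*k**2 + 4*k + 1)/(2*k**2 + 12*k + 13); s_k = R·t_k = 2**k*(2*k**2 + 4*k + 1).
Verify: 2**k*(2*k**2 + 12*k + 13) matches t_k.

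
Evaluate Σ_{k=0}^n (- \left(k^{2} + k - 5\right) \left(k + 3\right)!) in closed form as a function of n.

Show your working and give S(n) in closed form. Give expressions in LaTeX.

t_(k+1)/t_k = (k + 4)*(k + (k + 1)**2 - 4)/(k**2 + k - 5).
Gosper form: A/B · C(k+1)/C(k) with A=k + 4, B=1, C=k**2 + k - 5.
Key eq: (k + 4)·f(k+1) = (1)·f(k) + (k**2 + k - 5).
deg f ≤ 1 (via 1,0,2).
Match coefficients ⇒ f(k) = k - 3.
Certificate R = B(k−1)f/C = (k - 3)/(k**2 + k - 5) gives s_k = -(k - 3)*factorial(k + 3).
Δs = -(k**2 + k - 5)*factorial(k + 3), as required.
s_(n+1) = -(n - 2)*factorial(n + 4) and s_(0) = 18, so S(n) = -n*factorial(n + 4) + 2*factorial(n + 4) - 18.

S(n) = - n \left(n + 4\right)! + 2 \left(n + 4\right)! - 18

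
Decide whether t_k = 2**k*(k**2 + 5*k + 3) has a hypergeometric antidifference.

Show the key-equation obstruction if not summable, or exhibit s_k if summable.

r(k) = 2*(k**2 + 7*k + 9)/(k**2 + 5*k + 3) after simplifying.
Take A(k)=2, B(k)=1, C(k)=k**2 + 5*k + 3.
f must satisfy (2)·f(k+1) − (1)·f(k) = k**2 + 5*k + 3.
Bound: deg f ≤ 2.
A polynomial solution: f(k) = k**2 + k - 1.
R(k) = B(k−1)·f(k)/C(k) = (k**2 + k - 1)/(k**2 + 5*k + 3); s_k = R·t_k = 2**k*(k**2 + k - 1).
s_(k+1) − s_k = 2**k*(k**2 + 5*k + 3) = t_k.

Yes. s_k = 2**k*(k**2 + k - 1).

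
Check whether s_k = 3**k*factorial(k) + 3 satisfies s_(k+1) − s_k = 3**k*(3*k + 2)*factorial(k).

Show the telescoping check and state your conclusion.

Valid: the claim telescopes to t_k.

s_(k+1) = 3**(k + 1)*factorial(k + 1) + 3
s_(k+1) − s_k = 3**k*(3*k + 2)*factorial(k)
(s_(k+1) − s_k) − t_k = 0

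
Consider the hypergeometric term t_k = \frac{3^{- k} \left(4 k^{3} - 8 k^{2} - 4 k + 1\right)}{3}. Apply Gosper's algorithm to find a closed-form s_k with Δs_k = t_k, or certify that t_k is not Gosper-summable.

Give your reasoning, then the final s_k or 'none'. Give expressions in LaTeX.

s_k = 3^{- k} \left(- 2 k^{3} + k^{2} - 1\right)

Ratio r(k) = (4*k**3 + 4*k**2 - 8*k - 7)/(3*(4*k**3 - 8*k**2 - 4*k + 1)).
Normal form (A,B,C) = (1/3, 1, k**3 - 2*k**2 - k + 1/4).
f must satisfy (1/3)·f(k+1) − (1)·f(k) = k**3 - 2*k**2 - k + 1/4.
d = 3 from the (0,0,3) case.
Coefficient equations give f(k) = -3*(2*k**3 - k**2 + 1)/4.
Get s_k = R·t_k = (-2*k**3 + k**2 - 1)/3**k with R(k) = B(k−1)f(k)/C(k) = -3*(2*k**3 - k**2 + 1)/(4*k**3 - 8*k**2 - 4*k + 1).
s_(k+1) − s_k = (4*k**3 - 8*k**2 - 4*k + 1)/(3*3**k) = t_k.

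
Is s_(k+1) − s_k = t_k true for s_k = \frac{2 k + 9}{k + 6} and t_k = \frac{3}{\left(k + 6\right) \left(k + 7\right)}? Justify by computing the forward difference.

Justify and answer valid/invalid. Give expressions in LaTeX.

s_(k+1) = (2*k + 11)/(k + 7)
s_(k+1) − s_k = 3/(k**2 + 13*k + 42)
(s_(k+1) − s_k) − t_k = 0

Valid: the claim telescopes to t_k.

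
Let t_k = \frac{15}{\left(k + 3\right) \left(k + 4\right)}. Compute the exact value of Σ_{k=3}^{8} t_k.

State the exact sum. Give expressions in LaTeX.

Step 1: r(k) = (k + 3)/(k + 5).
Take A(k)=k + 3, B(k)=k + 5, C(k)=1.
Need (k + 3)·f(k+1) − (k + 4)·f(k) = 1.
From deg A=1, deg B=1, deg C=0: d=1.
Match coefficients ⇒ f(k) = k/3.
So s_k = (B(k−1)f/C)·t_k = (k*(k + 4)/3)·t_k = 5*k/(k + 3).
s_(k+1) − s_k = 15/(k**2 + 7*k + 12) = t_k.
Σ_(k=3)^(8) t_k = s_(9) − s_(3) = 15/4 − (5/2) = 5/4.

Σ = 5/4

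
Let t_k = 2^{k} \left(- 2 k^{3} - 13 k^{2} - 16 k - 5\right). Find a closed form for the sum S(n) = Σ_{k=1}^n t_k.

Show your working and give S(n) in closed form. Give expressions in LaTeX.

S(n) = - 4 \cdot 2^{n} n^{3} - 14 \cdot 2^{n} n^{2} - 16 \cdot 2^{n} n - 4 \cdot 2^{n} + 4

Step 1: r(k) = 2*(2*k**3 + 19*k**2 + 48*k + 36)/(2*k**3 + 13*k**2 + 16*k + 5).
A = 2, B = 1, C = k**3 + 13*k**2/2 + 8*k + 5/2.
Set up (2)·f(k+1) − (1)·f(k) − (k**3 + 13*k**2/2 + 8*k + 5/2) = 0.
Degrees (0,0,3) ⇒ d ≤ 3.
Match coefficients ⇒ f(k) = (2*k**3 + k**2 - 1)/2.
Certificate R = B(k−1)f/C = (2*k**3 + k**2 - 1)/((k + 1)*(k + 5)*(2*k + 1)) gives s_k = 2**k*(-2*k**3 - k**2 + 1).
s_(k+1) − s_k = 2**k*(-2*k**3 - 13*k**2 - 16*k - 5) = t_k.
s_(n+1) = 2**(n + 1)*(-2*n**3 - 7*n**2 - 8*n - 2) and s_(1) = -4, so S(n) = -4*2**n*n**3 - 14*2**n*n**2 - 16*2**n*n - 4*2**n + 4.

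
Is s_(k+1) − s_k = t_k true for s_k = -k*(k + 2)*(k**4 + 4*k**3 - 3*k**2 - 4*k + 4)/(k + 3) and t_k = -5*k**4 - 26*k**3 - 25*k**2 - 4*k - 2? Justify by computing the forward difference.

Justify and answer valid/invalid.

s_(k+1) = (k + 1)*(k + 3)*(4*k - (k + 1)**4 - 4*(k + 1)**3 + 3*(k + 1)**2)/(k + 4)
s_(k+1) − s_k = (-5*k**6 - 57*k**5 - 230*k**4 - 385*k**3 - 247*k**2 - 52*k - 18)/(k**2 + 7*k + 12)
(s_(k+1) − s_k) − t_k = (4*k**5 + 37*k**4 + 106*k**3 + 83*k**2 + 10*k + 6)/(k**2 + 7*k + 12)

Invalid: residual (4*k**5 + 37*k**4 + 106*k**3 + 83*k**2 + 10*k + 6)/(k**2 + 7*k + 12) ≠ 0.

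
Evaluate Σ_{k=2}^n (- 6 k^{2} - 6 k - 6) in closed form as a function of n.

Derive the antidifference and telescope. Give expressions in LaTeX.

S(n) = - 2 n^{3} - 6 n^{2} - 10 n + 18

r(k) = (k + (k + 1)**2 + 2)/(k**2 + k + 1) after simplifying.
Take A(k)=1, B(k)=1, C(k)=k**2 + k + 1.
Solve (1)·f(k+1) − (1)·f(k) = k**2 + k + 1.
Degrees (0,0,2) ⇒ d ≤ 3.
Match coefficients ⇒ f(k) = k*(k**2 + 2)/3.
R(k) = B(k−1)·f(k)/C(k) = k*(k**2 + 2)/(3*(k**2 + k + 1)); s_k = R·t_k = 2*k*(-k**2 - 2).
Check: Δs_k = -6*k**2 - 6*k - 6. ✓
Evaluate: s_(n+1) = -2*n**3 - 6*n**2 - 10*n - 6; subtract s_(2) = -24 ⇒ S(n) = -2*n**3 - 6*n**2 - 10*n + 18.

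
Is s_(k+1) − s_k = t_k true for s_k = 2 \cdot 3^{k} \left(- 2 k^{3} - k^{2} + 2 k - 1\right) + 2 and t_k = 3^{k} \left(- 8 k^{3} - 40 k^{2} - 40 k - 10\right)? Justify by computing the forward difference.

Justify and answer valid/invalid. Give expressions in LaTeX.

Valid — Δs_k = t_k.

s_(k+1) = 2*3**(k + 1)*(2*k - 2*(k + 1)**3 - (k + 1)**2 + 1) + 2
s_(k+1) − s_k = 3**k*(-8*k**3 - 40*k**2 - 40*k - 10)
(s_(k+1) − s_k) − t_k = 0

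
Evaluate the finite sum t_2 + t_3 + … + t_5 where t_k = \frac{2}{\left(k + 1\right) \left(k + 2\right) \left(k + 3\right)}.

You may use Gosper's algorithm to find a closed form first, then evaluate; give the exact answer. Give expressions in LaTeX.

Σ = 11/168

The ratio is (k + 1)/(k + 4).
A = k + 1, B = k + 4, C = 1.
Set up (k + 1)·f(k+1) − (k + 3)·f(k) − (1) = 0.
Degrees (1,1,0) ⇒ d ≤ 2.
A polynomial solution: f(k) = k*(k + 3)/4.
Get s_k = R·t_k = k*(k + 3)/(2*(k + 1)*(k + 2)) with R(k) = B(k−1)f(k)/C(k) = k*(k + 3)**2/4.
Check: Δs_k = 2/(k**3 + 6*k**2 + 11*k + 6). ✓
Evaluate s at k=6 and k=2: 27/56 and 5/12; difference 11/168.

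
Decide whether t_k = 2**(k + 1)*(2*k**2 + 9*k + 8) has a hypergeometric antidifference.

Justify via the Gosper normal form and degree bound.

Yes. s_k = 2**(k + 1)*(2*k**2 + k + 2).

Compute t_(k+1)/t_k: get 2*(2*k**2 + 13*k + 19)/(2*k**2 + 9*k + 8).
A = 2, B = 1, C = k**2 + 9*k/2 + 4.
Set up (2)·f(k+1) − (1)·f(k) − (k**2 + 9*k/2 + 4) = 0.
deg f ≤ 2 (via 0,0,2).
Coefficient equations give f(k) = (2*k**2 + k + 2)/2.
R(k) = B(k−1)·f(k)/C(k) = (2*k**2 + k + 2)/(2*k**2 + 9*k + 8); s_k = R·t_k = 2**(k + 1)*(2*k**2 + k + 2).
s_(k+1) − s_k = 2**(k + 1)*(2*k**2 + 9*k + 8) = t_k.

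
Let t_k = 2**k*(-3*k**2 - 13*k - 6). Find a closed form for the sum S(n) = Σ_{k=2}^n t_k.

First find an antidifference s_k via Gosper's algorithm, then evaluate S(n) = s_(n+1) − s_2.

S(n) = -6*2**n*n**2 - 14*2**n*n - 4*2**n + 48

Ratio r(k) = 2*(3*k**2 + 19*k + 22)/(3*k**2 + 13*k + 6).
So A=2 and B=1, with C=k**2 + 13*k/3 + 2.
Key eq: (2)·f(k+1) = (1)·f(k) + (k**2 + 13*k/3 + 2).
deg f ≤ 2 (via 0,0,2).
Coefficient equations give f(k) = (k + 1)*(3*k - 2)/3.
Get s_k = R·t_k = 2**k*(-3*k**2 - k + 2) with R(k) = B(k−1)f(k)/C(k) = (k + 1)*(3*k - 2)/(3*k**2 + 13*k + 6).
Δs = 2**k*(-3*k**2 - 13*k - 6), as required.
Telescope: S(n) = s_(n+1) − s_(2) = 2**(n + 1)*(-3*n**2 - 7*n - 2) − (-48) = -6*2**n*n**2 - 14*2**n*n - 4*2**n + 48.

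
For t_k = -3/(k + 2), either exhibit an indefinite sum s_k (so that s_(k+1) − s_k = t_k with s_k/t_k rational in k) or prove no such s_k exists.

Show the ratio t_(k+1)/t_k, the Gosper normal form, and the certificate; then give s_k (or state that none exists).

none — t_k is not Gosper-summable

t_(k+1)/t_k = (k + 2)/(k + 3).
A = k + 2, B = k + 3, C = 1.
Set up (k + 2)·f(k+1) − (k + 2)·f(k) − (1) = 0.
Bound: deg f ≤ 0.
f = c0 ⇒ A·f(k+1) − B(k−1)·f(k) − C = -1. The system {-1 = 0} is inconsistent; no antidifference.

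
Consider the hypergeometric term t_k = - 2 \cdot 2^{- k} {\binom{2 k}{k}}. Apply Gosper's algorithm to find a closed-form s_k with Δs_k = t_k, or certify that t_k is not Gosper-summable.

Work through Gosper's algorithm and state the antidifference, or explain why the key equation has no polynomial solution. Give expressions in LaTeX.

The ratio is (2*k + 1)/(k + 1).
Factor: A=2*k + 1; B=k + 1; C=1.
Solve (2*k + 1)·f(k+1) − (k)·f(k) = 1.
From deg A=1, deg B=1, deg C=0: d=-1.
deg f ≤ -1 is impossible — no certificate.

no hypergeometric antidifference exists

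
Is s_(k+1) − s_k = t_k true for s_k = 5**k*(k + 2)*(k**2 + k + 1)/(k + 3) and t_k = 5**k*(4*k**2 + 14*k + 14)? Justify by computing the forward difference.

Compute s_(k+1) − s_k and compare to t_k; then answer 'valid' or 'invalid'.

s_(k+1) = 5**(k + 1)*(k + 3)*(k + (k + 1)**2 + 2)/(k + 4)
s_(k+1) − s_k = 5**k*(4*k**4 + 38*k**3 + 135*k**2 + 211*k + 127)/(k**2 + 7*k + 12)
(s_(k+1) − s_k) − t_k = 5**k*(-4*k**3 - 25*k**2 - 55*k - 41)/(k**2 + 7*k + 12)

Invalid: residual 5**k*(-4*k**3 - 25*k**2 - 55*k - 41)/(k**2 + 7*k + 12) ≠ 0.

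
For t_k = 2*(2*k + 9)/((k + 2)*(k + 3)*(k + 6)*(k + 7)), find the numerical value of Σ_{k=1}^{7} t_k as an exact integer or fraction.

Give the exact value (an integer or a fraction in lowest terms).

The ratio is (k + 2)*(k + 6)*(2*k + 11)/((k + 4)*(k + 8)*(2*k + 9)).
So A=k + 2 and B=k + 8, with C=k**3 + 27*k**2/2 + 121*k/2 + 90.
Need (k + 2)·f(k+1) − (k + 7)·f(k) = k**3 + 27*k**2/2 + 121*k/2 + 90.
Degrees (1,1,3) ⇒ d ≤ 5.
Coefficient equations give f(k) = k*(k + 3)*(k + 4)*(k + 5)*(k + 8)/24.
Then R = B(k−1)f/C = k*(k + 3)*(k + 7)*(k + 8)/(12*(2*k + 9)), so s_k = R(k)·t_k = k*(k + 8)/(6*(k**2 + 8*k + 12)).
Verify: 2*(2*k + 9)/(k**4 + 18*k**3 + 113*k**2 + 288*k + 252) matches t_k.
Sum = s_(8) − s_(1); s_(8) = 16/105, s_(1) = 1/14 ⇒ 17/210.

Σ = 17/210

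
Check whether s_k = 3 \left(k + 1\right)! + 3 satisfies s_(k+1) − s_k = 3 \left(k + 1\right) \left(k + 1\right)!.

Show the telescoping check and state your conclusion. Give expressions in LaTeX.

s_(k+1) = 3*factorial(k + 2) + 3
s_(k+1) − s_k = 3*(k + 1)*factorial(k + 1)
(s_(k+1) − s_k) − t_k = 0

valid; difference matches t_k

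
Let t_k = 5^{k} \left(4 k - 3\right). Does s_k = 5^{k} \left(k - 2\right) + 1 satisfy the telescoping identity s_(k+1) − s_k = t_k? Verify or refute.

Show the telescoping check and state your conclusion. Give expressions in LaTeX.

s_(k+1) = 5**(k + 1)*(k - 1) + 1
s_(k+1) − s_k = 5**k*(4*k - 3)
(s_(k+1) − s_k) − t_k = 0

valid; difference matches t_k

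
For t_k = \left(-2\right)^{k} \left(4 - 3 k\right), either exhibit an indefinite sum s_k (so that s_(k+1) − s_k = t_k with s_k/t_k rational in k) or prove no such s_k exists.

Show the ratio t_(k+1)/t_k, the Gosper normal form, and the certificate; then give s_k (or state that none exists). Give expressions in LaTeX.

Ratio r(k) = 2*(1 - 3*k)/(3*k - 4).
So A=-2 and B=1, with C=k - 4/3.
f must satisfy (-2)·f(k+1) − (1)·f(k) = k - 4/3.
From deg A=0, deg B=0, deg C=1: d=1.
Solving with deg f ≤ 1: f(k) = -(k - 2)/3.
R(k) = B(k−1)·f(k)/C(k) = -(k - 2)/(3*k - 4); s_k = R·t_k = (-2)**k*(k - 2).
s_(k+1) − s_k = (-2)**k*(4 - 3*k) = t_k.

s_k = \left(-2\right)^{k} \left(k - 2\right)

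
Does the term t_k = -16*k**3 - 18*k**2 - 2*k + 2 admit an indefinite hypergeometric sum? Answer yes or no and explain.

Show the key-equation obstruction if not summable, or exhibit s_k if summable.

Yes. s_k = 2*k**2*(-2*k**2 + k + 2).

r(k) = (k + 8*(k + 1)**3 + 9*(k + 1)**2)/(8*k**3 + 9*k**2 + k - 1) after simplifying.
Factor: A=1; B=1; C=k**3 + 9*k**2/8 + k/8 - 1/8.
Set up (1)·f(k+1) − (1)·f(k) − (k**3 + 9*k**2/8 + k/8 - 1/8) = 0.
d = 4 from the (0,0,3) case.
Match coefficients ⇒ f(k) = k**2*(2*k**2 - k - 2)/8.
Get s_k = R·t_k = 2*k**2*(-2*k**2 + k + 2) with R(k) = B(k−1)f(k)/C(k) = k**2*(2*k**2 - k - 2)/(8*k**3 + 9*k**2 + k - 1).
s_(k+1) − s_k = -16*k**3 - 18*k**2 - 2*k + 2 = t_k.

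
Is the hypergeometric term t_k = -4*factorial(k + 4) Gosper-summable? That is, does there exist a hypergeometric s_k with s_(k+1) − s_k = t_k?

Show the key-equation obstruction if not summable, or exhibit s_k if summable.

r(k) = k + 5 after simplifying.
A = k + 5, B = 1, C = 1.
Solve (k + 5)·f(k+1) − (1)·f(k) = 1.
From deg A=1, deg B=0, deg C=0: d=-1.
d = -1 < 0 ⇒ no nonzero polynomial f; not summable.

No. Not Gosper-summable.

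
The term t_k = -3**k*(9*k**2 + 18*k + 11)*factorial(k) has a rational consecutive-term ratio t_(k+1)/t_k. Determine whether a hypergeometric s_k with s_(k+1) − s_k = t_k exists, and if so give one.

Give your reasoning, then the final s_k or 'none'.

s_k = -3**k*(3*k + 1)*factorial(k)

The ratio is 3*(9*k**3 + 45*k**2 + 74*k + 38)/(9*k**2 + 18*k + 11).
Gosper form: A/B · C(k+1)/C(k) with A=3*k + 3, B=1, C=k**2 + 2*k + 11/9.
Solve (3*k + 3)·f(k+1) − (1)·f(k) = k**2 + 2*k + 11/9.
deg f ≤ 1 (via 1,0,2).
Solve for f: f(k) = (3*k + 1)/9 (degree 1 ≤ 1).
Certificate R = B(k−1)f/C = (3*k + 1)/(9*k**2 + 18*k + 11) gives s_k = -3**k*(3*k + 1)*factorial(k).
Verify: -3**k*(9*k**2 + 18*k + 11)*factorial(k) matches t_k.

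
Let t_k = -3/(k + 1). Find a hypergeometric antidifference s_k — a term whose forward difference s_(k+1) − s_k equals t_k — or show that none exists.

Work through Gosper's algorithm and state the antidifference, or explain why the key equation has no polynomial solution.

Ratio r(k) = (k + 1)/(k + 2).
Factor: A=k + 1; B=k + 2; C=1.
Set up (k + 1)·f(k+1) − (k + 1)·f(k) − (1) = 0.
deg f ≤ 0 (via 1,1,0).
Write f(k) = c0. Then LHS − RHS = -1, requiring -1 = 0: contradictory. No certificate.

no hypergeometric antidifference exists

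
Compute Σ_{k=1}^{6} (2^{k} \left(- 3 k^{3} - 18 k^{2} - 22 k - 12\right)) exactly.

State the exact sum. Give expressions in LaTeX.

Ratio r(k) = 2*(3*k**3 + 27*k**2 + 67*k + 55)/(3*k**3 + 18*k**2 + 22*k + 12).
Take A(k)=2, B(k)=1, C(k)=k**3 + 6*k**2 + 22*k/3 + 4.
f must satisfy (2)·f(k+1) − (1)·f(k) = k**3 + 6*k**2 + 22*k/3 + 4.
From deg A=0, deg B=0, deg C=3: d=3.
Solve for f: f(k) = (3*k**3 + 4*k - 2)/3 (degree 3 ≤ 3).
So s_k = (B(k−1)f/C)·t_k = ((3*k**3 + 4*k - 2)/(3*k**3 + 18*k**2 + 22*k + 12))·t_k = 2**k*(-3*k**3 - 4*k + 2).
Check: Δs_k = 2**k*(3*k**3 - 4*k - 6*(k + 1)**3 - 6). ✓
Sum = s_(7) − s_(1); s_(7) = -135040, s_(1) = -10 ⇒ -135030.

Σ = -135030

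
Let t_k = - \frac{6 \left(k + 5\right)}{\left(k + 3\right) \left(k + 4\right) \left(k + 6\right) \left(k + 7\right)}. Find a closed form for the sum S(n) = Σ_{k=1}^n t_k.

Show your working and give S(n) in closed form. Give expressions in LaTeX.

S(n) = \frac{3 n \left(- n - 11\right)}{28 \left(n^{2} + 11 n + 28\right)}

r(k) = (k + 3)*(k + 6)**2/((k + 5)**2*(k + 8)) after simplifying.
Take A(k)=k + 3, B(k)=k + 8, C(k)=k**2 + 10*k + 25.
f must satisfy (k + 3)·f(k+1) − (k + 7)·f(k) = k**2 + 10*k + 25.
Bound: deg f ≤ 4.
Solve for f: f(k) = k*(k + 4)*(k + 5)*(k + 9)/36 (degree 4 ≤ 4).
Then R = B(k−1)f/C = k*(k + 4)*(k + 7)*(k + 9)/(36*(k + 5)), so s_k = R(k)·t_k = k*(-k - 9)/(6*(k**2 + 9*k + 18)).
Verify: 6*(-k - 5)/(k**4 + 20*k**3 + 145*k**2 + 450*k + 504) matches t_k.
Telescope: S(n) = s_(n+1) − s_(1) = (-n**2 - 11*n - 10)/(6*(n**2 + 11*n + 28)) − (-5/84) = 3*n*(-n - 11)/(28*(n**2 + 11*n + 28)).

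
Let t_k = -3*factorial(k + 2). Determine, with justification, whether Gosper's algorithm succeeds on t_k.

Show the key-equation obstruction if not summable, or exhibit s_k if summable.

The ratio is k + 3.
Gosper form: A/B · C(k+1)/C(k) with A=k + 3, B=1, C=1.
Need (k + 3)·f(k+1) − (1)·f(k) = 1.
From deg A=1, deg B=0, deg C=0: d=-1.
Bound -1 < 0, so the key equation has no polynomial solution.

No — t_k has no hypergeometric antidifference.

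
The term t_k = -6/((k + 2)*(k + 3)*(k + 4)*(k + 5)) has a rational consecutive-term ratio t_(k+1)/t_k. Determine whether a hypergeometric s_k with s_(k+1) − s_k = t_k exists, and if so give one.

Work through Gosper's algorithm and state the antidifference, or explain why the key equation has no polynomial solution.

Ratio r(k) = (k + 2)/(k + 6).
Factor: A=k + 2; B=k + 6; C=1.
Set up (k + 2)·f(k+1) − (k + 5)·f(k) − (1) = 0.
deg f ≤ 3 (via 1,1,0).
Match coefficients ⇒ f(k) = k*(k**2 + 9*k + 26)/72.
Then R = B(k−1)f/C = k*(k + 5)*(k**2 + 9*k + 26)/72, so s_k = R(k)·t_k = k*(-k**2 - 9*k - 26)/(12*(k + 2)*(k + 3)*(k + 4)).
Verify: -6/(k**4 + 14*k**3 + 71*k**2 + 154*k + 120) matches t_k.

s_k = k*(-k**2 - 9*k - 26)/(12*(k + 2)*(k + 3)*(k + 4))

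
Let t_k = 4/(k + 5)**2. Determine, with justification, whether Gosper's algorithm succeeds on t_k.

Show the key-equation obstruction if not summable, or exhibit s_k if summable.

r(k) = (k + 5)**2/(k + 6)**2 after simplifying.
So A=k**2 + 10*k + 25 and B=k**2 + 12*k + 36, with C=1.
Set up (k**2 + 10*k + 25)·f(k+1) − (k**2 + 10*k + 25)·f(k) − (1) = 0.
Bound: deg f ≤ 0.
f = c0 ⇒ A·f(k+1) − B(k−1)·f(k) − C = -1. The system {-1 = 0} is inconsistent; no antidifference.

No. Not Gosper-summable.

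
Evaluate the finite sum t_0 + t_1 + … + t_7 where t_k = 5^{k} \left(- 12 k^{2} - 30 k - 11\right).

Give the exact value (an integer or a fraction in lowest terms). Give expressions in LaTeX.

r(k) = 5*(12*k**2 + 54*k + 53)/(12*k**2 + 30*k + 11) after simplifying.
Take A(k)=5, B(k)=1, C(k)=k**2 + 5*k/2 + 11/12.
Set up (5)·f(k+1) − (1)·f(k) − (k**2 + 5*k/2 + 11/12) = 0.
Bound: deg f ≤ 2.
Match coefficients ⇒ f(k) = (3*k**2 - 1)/12.
Certificate R = B(k−1)f/C = (3*k**2 - 1)/(12*k**2 + 30*k + 11) gives s_k = 5**k*(1 - 3*k**2).
Δs = 5**k*(-12*k**2 - 30*k - 11), as required.
Σ_(k=0)^(7) t_k = s_(8) − s_(0) = -74609375 − (1) = -74609376.

Σ = -74609376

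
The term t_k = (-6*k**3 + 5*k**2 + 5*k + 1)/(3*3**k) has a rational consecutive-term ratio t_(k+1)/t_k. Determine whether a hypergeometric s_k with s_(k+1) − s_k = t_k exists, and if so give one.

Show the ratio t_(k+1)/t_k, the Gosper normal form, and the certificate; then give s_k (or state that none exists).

s_k = (3*k**3 + 2*k**2 + 4*k + 4)/3**k

Ratio r(k) = (6*k**3 + 13*k**2 + 3*k - 5)/(3*(6*k**3 - 5*k**2 - 5*k - 1)).
Take A(k)=1/3, B(k)=1, C(k)=k**3 - 5*k**2/6 - 5*k/6 - 1/6.
Set up (1/3)·f(k+1) − (1)·f(k) − (k**3 - 5*k**2/6 - 5*k/6 - 1/6) = 0.
Degrees (0,0,3) ⇒ d ≤ 3.
Solve for f: f(k) = -(3*k**3 + 2*k**2 + 4*k + 4)/2 (degree 3 ≤ 3).
R(k) = B(k−1)·f(k)/C(k) = -3*(3*k**3 + 2*k**2 + 4*k + 4)/(6*k**3 - 5*k**2 - 5*k - 1); s_k = R·t_k = (3*k**3 + 2*k**2 + 4*k + 4)/3**k.
s_(k+1) − s_k = (-6*k**3 + 5*k**2 + 5*k + 1)/(3*3**k) = t_k.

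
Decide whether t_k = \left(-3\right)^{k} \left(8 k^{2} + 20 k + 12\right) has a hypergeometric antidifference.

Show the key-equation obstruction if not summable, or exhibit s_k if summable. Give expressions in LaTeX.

Yes. s_k = - 2 \left(-3\right)^{k} k \left(k + 1\right).

The ratio is 3*(-2*k**2 - 9*k - 10)/(2*k**2 + 5*k + 3).
Normal form (A,B,C) = (-3, 1, k**2 + 5*k/2 + 3/2).
f must satisfy (-3)·f(k+1) − (1)·f(k) = k**2 + 5*k/2 + 3/2.
d = 2 from the (0,0,2) case.
A polynomial solution: f(k) = -k*(k + 1)/4.
R(k) = B(k−1)·f(k)/C(k) = -k/(2*(2*k + 3)); s_k = R·t_k = -2*(-3)**k*k*(k + 1).
Δs = 4*(-3)**k*(k + 1)*(2*k + 3), as required.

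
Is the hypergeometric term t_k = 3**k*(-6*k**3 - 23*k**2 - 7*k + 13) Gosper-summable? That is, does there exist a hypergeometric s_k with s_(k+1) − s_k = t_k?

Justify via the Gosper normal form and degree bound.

Yes. s_k = 3**k*(-3*k**3 + 2*k**2 + 4*k + 2).

Step 1: r(k) = 3*(6*k**3 + 41*k**2 + 71*k + 23)/(6*k**3 + 23*k**2 + 7*k - 13).
Gosper form: A/B · C(k+1)/C(k) with A=3, B=1, C=k**3 + 23*k**2/6 + 7*k/6 - 13/6.
Need (3)·f(k+1) − (1)·f(k) = k**3 + 23*k**2/6 + 7*k/6 - 13/6.
deg f ≤ 3 (via 0,0,3).
Match coefficients ⇒ f(k) = (3*k**3 - 2*k**2 - 4*k - 2)/6.
R(k) = B(k−1)·f(k)/C(k) = (3*k**3 - 2*k**2 - 4*k - 2)/(6*k**3 + 23*k**2 + 7*k - 13); s_k = R·t_k = 3**k*(-3*k**3 + 2*k**2 + 4*k + 2).
Δs = 3**k*(-6*k**3 - 23*k**2 - 7*k + 13), as required.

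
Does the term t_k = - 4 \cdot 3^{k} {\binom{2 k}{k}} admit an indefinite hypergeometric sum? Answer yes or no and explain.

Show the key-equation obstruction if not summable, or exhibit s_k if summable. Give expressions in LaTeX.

No. Not Gosper-summable.

Ratio r(k) = 6*(2*k + 1)/(k + 1).
A = 12*k + 6, B = k + 1, C = 1.
f must satisfy (12*k + 6)·f(k+1) − (k)·f(k) = 1.
d = -1 from the (1,1,0) case.
deg f ≤ -1 is impossible — no certificate.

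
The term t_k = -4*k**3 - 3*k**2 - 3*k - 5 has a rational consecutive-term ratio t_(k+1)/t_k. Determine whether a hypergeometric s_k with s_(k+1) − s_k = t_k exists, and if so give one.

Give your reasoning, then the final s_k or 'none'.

The ratio is (4*k**3 + 15*k**2 + 21*k + 15)/(4*k**3 + 3*k**2 + 3*k + 5).
A = 1, B = 1, C = k**3 + 3*k**2/4 + 3*k/4 + 5/4.
Solve (1)·f(k+1) − (1)·f(k) = k**3 + 3*k**2/4 + 3*k/4 + 5/4.
Bound: deg f ≤ 4.
Solving with deg f ≤ 4: f(k) = k*(k**3 - k**2 + k + 4)/4.
So s_k = (B(k−1)f/C)·t_k = (k*(k**3 - k**2 + k + 4)/(4*k**3 + 3*k**2 + 3*k + 5))·t_k = k*(-k**3 + k**2 - k - 4).
Check: Δs_k = -4*k**3 - 3*k**2 - 3*k - 5. ✓

s_k = k*(-k**3 + k**2 - k - 4)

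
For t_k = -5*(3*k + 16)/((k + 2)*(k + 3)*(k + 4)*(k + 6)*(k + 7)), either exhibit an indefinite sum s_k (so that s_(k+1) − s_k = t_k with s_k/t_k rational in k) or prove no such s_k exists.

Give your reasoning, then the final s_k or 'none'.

s_k = 5*k*(-k**2 - 11*k - 36)/(36*(k**3 + 11*k**2 + 36*k + 36))

Step 1: r(k) = (k + 2)*(k + 6)*(3*k + 19)/((k + 5)*(k + 8)*(3*k + 16)).
So A=k + 2 and B=k + 8, with C=k**2 + 31*k/3 + 80/3.
Need (k + 2)·f(k+1) − (k + 7)·f(k) = k**2 + 31*k/3 + 80/3.
From deg A=1, deg B=1, deg C=2: d=5.
Solving with deg f ≤ 5: f(k) = k*(k + 4)*(k + 5)*(k**2 + 11*k + 36)/108.
So s_k = (B(k−1)f/C)·t_k = (k*(k + 4)*(k + 7)*(k**2 + 11*k + 36)/(36*(3*k + 16)))·t_k = 5*k*(-k**2 - 11*k - 36)/(36*(k**3 + 11*k**2 + 36*k + 36)).
Check: Δs_k = 5*(-3*k - 16)/(k**5 + 22*k**4 + 185*k**3 + 740*k**2 + 1404*k + 1008). ✓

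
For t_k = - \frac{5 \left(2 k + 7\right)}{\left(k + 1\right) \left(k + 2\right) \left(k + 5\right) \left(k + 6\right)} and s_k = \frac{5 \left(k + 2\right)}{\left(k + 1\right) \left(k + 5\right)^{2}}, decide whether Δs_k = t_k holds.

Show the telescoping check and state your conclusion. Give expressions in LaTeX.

Invalid: residual \frac{15 \left(3 k^{2} + 25 k + 47\right)}{k^{6} + 25 k^{5} + 249 k^{4} + 1247 k^{3} + 3242 k^{2} + 4020 k + 1800} ≠ 0.

s_(k+1) = 5*(k + 3)/((k + 2)*(k + 6)**2)
s_(k+1) − s_k = 5*((k + 1)*(k + 3)*(k + 5)**2 - (k + 2)**2*(k + 6)**2)/((k + 1)*(k + 2)*(k + 5)**2*(k + 6)**2)
(s_(k+1) − s_k) − t_k = 15*(3*k**2 + 25*k + 47)/(k**6 + 25*k**5 + 249*k**4 + 1247*k**3 + 3242*k**2 + 4020*k + 1800)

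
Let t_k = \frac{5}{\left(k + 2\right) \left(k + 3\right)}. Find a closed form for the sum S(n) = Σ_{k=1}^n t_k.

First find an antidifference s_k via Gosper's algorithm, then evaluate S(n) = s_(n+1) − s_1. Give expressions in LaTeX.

Compute t_(k+1)/t_k: get (k + 2)/(k + 4).
A = k + 2, B = k + 4, C = 1.
Solve (k + 2)·f(k+1) − (k + 3)·f(k) = 1.
From deg A=1, deg B=1, deg C=0: d=1.
Coefficient equations give f(k) = k/2.
So s_k = (B(k−1)f/C)·t_k = (k*(k + 3)/2)·t_k = 5*k/(2*(k + 2)).
Check: Δs_k = 5/(k**2 + 5*k + 6). ✓
Telescope: S(n) = s_(n+1) − s_(1) = 5*(n + 1)/(2*(n + 3)) − (5/6) = 5*n/(3*(n + 3)).

S(n) = \frac{5 n}{3 \left(n + 3\right)}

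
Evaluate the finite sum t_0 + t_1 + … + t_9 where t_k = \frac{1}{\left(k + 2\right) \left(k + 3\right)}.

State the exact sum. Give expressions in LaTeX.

Σ = 5/12

t_(k+1)/t_k = (k + 2)/(k + 4).
Normal form (A,B,C) = (k + 2, k + 4, 1).
Solve (k + 2)·f(k+1) − (k + 3)·f(k) = 1.
From deg A=1, deg B=1, deg C=0: d=1.
A polynomial solution: f(k) = k/2.
R(k) = B(k−1)·f(k)/C(k) = k*(k + 3)/2; s_k = R·t_k = k/(2*(k + 2)).
Δs = 1/(k**2 + 5*k + 6), as required.
Evaluate s at k=10 and k=0: 5/12 and 0; difference 5/12.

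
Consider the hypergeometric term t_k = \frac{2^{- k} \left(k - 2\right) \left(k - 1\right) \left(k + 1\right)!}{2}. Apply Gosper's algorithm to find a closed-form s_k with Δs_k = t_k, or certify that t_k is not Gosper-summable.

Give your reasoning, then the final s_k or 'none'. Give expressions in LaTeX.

r(k) = k*(k + 2)/(2*(k - 2)) after simplifying.
Take A(k)=k/2 + 1, B(k)=1, C(k)=k**2 - 3*k + 2.
Solve (k/2 + 1)·f(k+1) − (1)·f(k) = k**2 - 3*k + 2.
d = 1 from the (1,0,2) case.
Match coefficients ⇒ f(k) = 2*(k - 4).
So s_k = (B(k−1)f/C)·t_k = (2*(k - 4)/((k - 2)*(k - 1)))·t_k = (k - 4)*factorial(k + 1)/2**k.
Verify: (k - 2)*(k - 1)*factorial(k + 1)/(2*2**k) matches t_k.

s_k = 2^{- k} \left(k - 4\right) \left(k + 1\right)!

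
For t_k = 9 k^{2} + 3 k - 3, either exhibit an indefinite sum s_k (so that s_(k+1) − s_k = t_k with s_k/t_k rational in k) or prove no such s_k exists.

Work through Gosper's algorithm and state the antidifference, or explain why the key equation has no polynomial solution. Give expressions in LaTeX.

s_k = 3 k \left(k^{2} - k - 1\right)

Step 1: r(k) = (k + 3*(k + 1)**2)/(3*k**2 + k - 1).
So A=1 and B=1, with C=k**2 + k/3 - 1/3.
Key eq: (1)·f(k+1) = (1)·f(k) + (k**2 + k/3 - 1/3).
d = 3 from the (0,0,2) case.
A polynomial solution: f(k) = k*(k**2 - k - 1)/3.
R(k) = B(k−1)·f(k)/C(k) = k*(k**2 - k - 1)/(3*k**2 + k - 1); s_k = R·t_k = 3*k*(k**2 - k - 1).
Verify: 9*k**2 + 3*k - 3 matches t_k.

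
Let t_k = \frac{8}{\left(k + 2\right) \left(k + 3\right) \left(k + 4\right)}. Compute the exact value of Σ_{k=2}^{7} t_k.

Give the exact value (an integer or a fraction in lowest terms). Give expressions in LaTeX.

Step 1: r(k) = (k + 2)/(k + 5).
Normal form (A,B,C) = (k + 2, k + 5, 1).
Key eq: (k + 2)·f(k+1) = (k + 4)·f(k) + (1).
From deg A=1, deg B=1, deg C=0: d=2.
Solving with deg f ≤ 2: f(k) = k*(k + 5)/12.
Certificate R = B(k−1)f/C = k*(k + 4)*(k + 5)/12 gives s_k = 2*k*(k + 5)/(3*(k + 2)*(k + 3)).
s_(k+1) − s_k = 8/(k**3 + 9*k**2 + 26*k + 24) = t_k.
Evaluate s at k=8 and k=2: 104/165 and 7/15; difference 9/55.

Σ = 9/55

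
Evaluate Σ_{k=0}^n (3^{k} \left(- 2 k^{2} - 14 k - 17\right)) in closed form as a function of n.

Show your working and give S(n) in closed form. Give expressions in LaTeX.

S(n) = - 3 \cdot 3^{n} n^{2} - 18 \cdot 3^{n} n - 18 \cdot 3^{n} + 1

r(k) = 3*(2*k**2 + 18*k + 33)/(2*k**2 + 14*k + 17) after simplifying.
A = 3, B = 1, C = k**2 + 7*k + 17/2.
Solve (3)·f(k+1) − (1)·f(k) = k**2 + 7*k + 17/2.
d = 2 from the (0,0,2) case.
Solve for f: f(k) = (k**2 + 4*k + 1)/2 (degree 2 ≤ 2).
Then R = B(k−1)f/C = (k**2 + 4*k + 1)/(2*k**2 + 14*k + 17), so s_k = R(k)·t_k = 3**k*(-k**2 - 4*k - 1).
Δs = 3**k*(-2*k**2 - 14*k - 17), as required.
Telescope: S(n) = s_(n+1) − s_(0) = 3**(n + 1)*(-n**2 - 6*n - 6) − (-1) = -3*3**n*n**2 - 18*3**n*n - 18*3**n + 1.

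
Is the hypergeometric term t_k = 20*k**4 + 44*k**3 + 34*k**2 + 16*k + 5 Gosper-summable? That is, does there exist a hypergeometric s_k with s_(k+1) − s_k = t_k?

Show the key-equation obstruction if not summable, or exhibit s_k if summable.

Compute t_(k+1)/t_k: get (20*k**4 + 124*k**3 + 286*k**2 + 296*k + 119)/(20*k**4 + 44*k**3 + 34*k**2 + 16*k + 5).
Factor: A=1; B=1; C=k**4 + 11*k**3/5 + 17*k**2/10 + 4*k/5 + 1/4.
Solve (1)·f(k+1) − (1)·f(k) = k**4 + 11*k**3/5 + 17*k**2/10 + 4*k/5 + 1/4.
Degrees (0,0,4) ⇒ d ≤ 5.
A polynomial solution: f(k) = k*(4*k**4 + k**3 - 4*k**2 + 2*k + 2)/20.
Certificate R = B(k−1)f/C = k*(4*k**4 + k**3 - 4*k**2 + 2*k + 2)/(20*k**4 + 44*k**3 + 34*k**2 + 16*k + 5) gives s_k = k*(4*k**4 + k**3 - 4*k**2 + 2*k + 2).
Δs = 20*k**4 + 44*k**3 + 34*k**2 + 16*k + 5, as required.

Yes. s_k = k*(4*k**4 + k**3 - 4*k**2 + 2*k + 2).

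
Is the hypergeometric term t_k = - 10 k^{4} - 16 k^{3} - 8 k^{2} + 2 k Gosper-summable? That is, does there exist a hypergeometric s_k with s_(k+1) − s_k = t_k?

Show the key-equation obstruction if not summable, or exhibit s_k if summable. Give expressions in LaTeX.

Yes. s_k = k \left(- 2 k^{4} + k^{3} + 2 k^{2} + k - 2\right).

Ratio r(k) = (5*k**4 + 28*k**3 + 58*k**2 + 51*k + 16)/(k*(5*k**3 + 8*k**2 + 4*k - 1)).
Take A(k)=1, B(k)=1, C(k)=k**4 + 8*k**3/5 + 4*k**2/5 - k/5.
f must satisfy (1)·f(k+1) − (1)·f(k) = k**4 + 8*k**3/5 + 4*k**2/5 - k/5.
d = 5 from the (0,0,4) case.
Solving with deg f ≤ 5: f(k) = k*(k - 1)**2*(2*k**2 + 3*k + 2)/10.
R(k) = B(k−1)·f(k)/C(k) = (k - 1)**2*(2*k**2 + 3*k + 2)/(2*(5*k**3 + 8*k**2 + 4*k - 1)); s_k = R·t_k = k*(-2*k**4 + k**3 + 2*k**2 + k - 2).
Δs = 2*k*(-5*k**3 - 8*k**2 - 4*k + 1), as required.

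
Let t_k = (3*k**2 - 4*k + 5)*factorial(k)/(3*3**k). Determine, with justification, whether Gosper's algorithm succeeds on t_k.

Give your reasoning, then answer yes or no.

Yes. s_k = (3*k - 1)*factorial(k)/3**k.

t_(k+1)/t_k = (k + 1)*(-4*k + 3*(k + 1)**2 + 1)/(3*(3*k**2 - 4*k + 5)).
Factor: A=k/3 + 1/3; B=1; C=k**2 - 4*k/3 + 5/3.
Need (k/3 + 1/3)·f(k+1) − (1)·f(k) = k**2 - 4*k/3 + 5/3.
Degrees (1,0,2) ⇒ d ≤ 1.
Match coefficients ⇒ f(k) = 3*k - 1.
R(k) = B(k−1)·f(k)/C(k) = 3*(3*k - 1)/(3*k**2 - 4*k + 5); s_k = R·t_k = (3*k - 1)*factorial(k)/3**k.
s_(k+1) − s_k = (3*k**2 - 4*k + 5)*factorial(k)/(3*3**k) = t_k.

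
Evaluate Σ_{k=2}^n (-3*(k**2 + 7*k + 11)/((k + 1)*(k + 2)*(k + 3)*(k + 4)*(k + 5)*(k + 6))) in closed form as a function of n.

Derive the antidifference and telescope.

S(n) = (-n**3 - 12*n**2 - 44*n + 57)/(105*(n**3 + 12*n**2 + 44*n + 48))

Ratio r(k) = (k + 1)*(7*k + (k + 1)**2 + 18)/((k + 7)*(k**2 + 7*k + 11)).
A = k + 1, B = k + 7, C = k**2 + 7*k + 11.
f must satisfy (k + 1)·f(k+1) − (k + 6)·f(k) = k**2 + 7*k + 11.
Bound: deg f ≤ 5.
A polynomial solution: f(k) = k*(k + 2)*(k + 4)*(k**2 + 9*k + 23)/45.
R(k) = B(k−1)·f(k)/C(k) = k*(k + 2)*(k + 4)*(k + 6)*(k**2 + 9*k + 23)/(45*(k**2 + 7*k + 11)); s_k = R·t_k = k*(-k**2 - 9*k - 23)/(15*(k**3 + 9*k**2 + 23*k + 15)).
Δs = 3*(-k**2 - 7*k - 11)/(k**6 + 21*k**5 + 175*k**4 + 735*k**3 + 1624*k**2 + 1764*k + 720), as required.
Telescope: S(n) = s_(n+1) − s_(2) = (-n**3 - 12*n**2 - 44*n - 33)/(15*(n**3 + 12*n**2 + 44*n + 48)) − (-2/35) = (-n**3 - 12*n**2 - 44*n + 57)/(105*(n**3 + 12*n**2 + 44*n + 48)).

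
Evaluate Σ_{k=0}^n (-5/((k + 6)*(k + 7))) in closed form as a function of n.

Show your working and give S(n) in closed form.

S(n) = 5*(-n - 1)/(6*(n + 7))

r(k) = (k + 6)/(k + 8) after simplifying.
Factor: A=k + 6; B=k + 8; C=1.
Solve (k + 6)·f(k+1) − (k + 7)·f(k) = 1.
Bound: deg f ≤ 1.
Solving with deg f ≤ 1: f(k) = k/6.
So s_k = (B(k−1)f/C)·t_k = (k*(k + 7)/6)·t_k = -5*k/(6*k + 36).
Δs = -5/(k**2 + 13*k + 42), as required.
s_(n+1) = 5*(-n - 1)/(6*(n + 7)) and s_(0) = 0, so S(n) = 5*(-n - 1)/(6*(n + 7)).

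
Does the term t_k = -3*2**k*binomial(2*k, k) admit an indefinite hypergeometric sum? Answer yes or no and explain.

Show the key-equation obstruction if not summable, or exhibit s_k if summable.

No — t_k has no hypergeometric antidifference.

Compute t_(k+1)/t_k: get 4*(2*k + 1)/(k + 1).
Take A(k)=8*k + 4, B(k)=k + 1, C(k)=1.
Need (8*k + 4)·f(k+1) − (k)·f(k) = 1.
deg f ≤ -1 (via 1,1,0).
deg f ≤ -1 is impossible — no certificate.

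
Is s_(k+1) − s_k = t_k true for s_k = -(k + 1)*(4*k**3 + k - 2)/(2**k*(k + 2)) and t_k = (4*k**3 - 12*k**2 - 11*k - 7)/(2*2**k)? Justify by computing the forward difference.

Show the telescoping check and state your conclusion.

Invalid: residual (-4*k**4 - 4*k**3 + 35*k**2 + 27*k + 18)/(2*2**k*(k**2 + 5*k + 6)) ≠ 0.

s_(k+1) = -(k + 2)*(k + 4*(k + 1)**3 - 1)/(2*2**k*(k + 3))
s_(k+1) − s_k = (4*k**5 + 4*k**4 - 51*k**3 - 99*k**2 - 74*k - 24)/(2*2**k*(k**2 + 5*k + 6))
(s_(k+1) − s_k) − t_k = (-4*k**4 - 4*k**3 + 35*k**2 + 27*k + 18)/(2*2**k*(k**2 + 5*k + 6))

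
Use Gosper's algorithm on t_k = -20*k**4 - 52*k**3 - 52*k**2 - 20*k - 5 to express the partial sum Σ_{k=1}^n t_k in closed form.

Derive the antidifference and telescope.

Ratio r(k) = (20*k**4 + 132*k**3 + 328*k**2 + 360*k + 149)/(20*k**4 + 52*k**3 + 52*k**2 + 20*k + 5).
Take A(k)=1, B(k)=1, C(k)=k**4 + 13*k**3/5 + 13*k**2/5 + k + 1/4.
f must satisfy (1)·f(k+1) − (1)·f(k) = k**4 + 13*k**3/5 + 13*k**2/5 + k + 1/4.
Bound: deg f ≤ 5.
Solving with deg f ≤ 5: f(k) = k*(4*k**4 + 3*k**3 - 2*k**2 - 3*k + 3)/20.
Certificate R = B(k−1)f/C = k*(4*k**4 + 3*k**3 - 2*k**2 - 3*k + 3)/(20*k**4 + 52*k**3 + 52*k**2 + 20*k + 5) gives s_k = k*(-4*k**4 - 3*k**3 + 2*k**2 + 3*k - 3).
Verify: -20*k**4 - 52*k**3 - 52*k**2 - 20*k - 5 matches t_k.
Σ_(k=1)^n t_k = s_(n+1) − s_(1) = (-4*n**5 - 23*n**4 - 50*n**3 - 49*n**2 - 23*n - 5) − (-5), i.e. n*(-4*n**4 - 23*n**3 - 50*n**2 - 49*n - 23).

S(n) = n*(-4*n**4 - 23*n**3 - 50*n**2 - 49*n - 23)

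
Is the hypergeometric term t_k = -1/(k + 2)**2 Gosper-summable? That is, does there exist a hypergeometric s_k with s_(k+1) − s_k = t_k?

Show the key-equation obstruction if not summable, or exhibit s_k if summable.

r(k) = (k + 2)**2/(k + 3)**2 after simplifying.
Normal form (A,B,C) = (k**2 + 4*k + 4, k**2 + 6*k + 9, 1).
Key eq: (k**2 + 4*k + 4)·f(k+1) = (k**2 + 4*k + 4)·f(k) + (1).
Degrees (2,2,0) ⇒ d ≤ 0.
f = c0 ⇒ A·f(k+1) − B(k−1)·f(k) − C = -1. The system {-1 = 0} is inconsistent; no antidifference.

No — the linear system for f has no solution.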